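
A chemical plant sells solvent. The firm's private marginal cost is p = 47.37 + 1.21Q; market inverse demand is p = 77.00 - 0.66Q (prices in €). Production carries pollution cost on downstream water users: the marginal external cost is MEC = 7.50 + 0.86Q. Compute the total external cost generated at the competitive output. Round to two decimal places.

Market equilibrium (private): 47.37 + 1.21Q = 77.00 - 0.66Q → Q_m = 15.8449.
Total external cost = ∫₀^{Q_m} (7.50 + 0.86Q) dQ = 7.50×15.8449 + ½×0.86×15.8449² = 226.7929.

€226.79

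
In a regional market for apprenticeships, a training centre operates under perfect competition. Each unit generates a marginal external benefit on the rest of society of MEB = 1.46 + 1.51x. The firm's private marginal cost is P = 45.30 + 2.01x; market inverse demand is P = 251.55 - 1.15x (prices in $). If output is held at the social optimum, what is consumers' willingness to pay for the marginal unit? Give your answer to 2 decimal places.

Social marginal cost = private MC − MEB = 43.84 + 0.50x.
Set SMC = demand: 43.84 + 0.50x = 251.55 - 1.15x → x* = 125.8848.
Consumer price on the demand curve at x*: 251.55 − 1.15×125.8848 = 106.7825.

P = $106.78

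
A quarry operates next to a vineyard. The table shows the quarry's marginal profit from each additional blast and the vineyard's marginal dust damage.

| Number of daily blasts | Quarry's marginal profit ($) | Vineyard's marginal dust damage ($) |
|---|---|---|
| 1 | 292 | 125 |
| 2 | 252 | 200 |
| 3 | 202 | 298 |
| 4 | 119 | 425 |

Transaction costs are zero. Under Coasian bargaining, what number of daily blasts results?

2

Bargaining reaches the level where marginal profit last exceeds marginal dust damage.
That holds through level 2 (252 ≥ 200) but not at 3 (202 < 298).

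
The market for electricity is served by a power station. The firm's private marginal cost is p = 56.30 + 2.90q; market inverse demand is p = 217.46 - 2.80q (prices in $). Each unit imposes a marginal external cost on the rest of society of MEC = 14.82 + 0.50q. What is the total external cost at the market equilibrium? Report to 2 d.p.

$618.87

Market equilibrium (private): 56.30 + 2.90q = 217.46 - 2.80q → q_m = 28.2737.
Total external cost = ∫₀^{q_m} (14.82 + 0.50q) dq = 14.82×28.2737 + ½×0.50×28.2737² = 618.8668.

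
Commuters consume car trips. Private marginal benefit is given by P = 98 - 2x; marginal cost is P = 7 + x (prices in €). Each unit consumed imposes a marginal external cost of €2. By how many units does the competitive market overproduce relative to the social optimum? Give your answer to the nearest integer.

1 units

Market equilibrium (private): 7 + x = 98 - 2x → x_m = 30.3333.
Social marginal benefit = demand − MEC = 96 - 2x.
Set SMB = MC: 96 - 2x = 7 + x → x* = 29.6667.
Gap = |30.3333 − 29.6667| = 0.6666.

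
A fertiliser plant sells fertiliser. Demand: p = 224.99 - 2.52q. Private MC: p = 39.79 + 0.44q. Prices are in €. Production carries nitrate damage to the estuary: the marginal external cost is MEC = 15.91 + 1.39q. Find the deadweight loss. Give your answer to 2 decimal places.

Market equilibrium (private): 39.79 + 0.44q = 224.99 - 2.52q → q_m = 62.5676.
Social marginal cost = private MC + MEC = 55.70 + 1.83q.
Set SMC = demand: 55.70 + 1.83q = 224.99 - 2.52q → q* = 38.9172.
The loss is the area between SMC and demand from q* to q_m; with linear curves that's a triangle of height MEC(q_m).
DWL = ½ × 23.6504 × 102.8789 = 1216.5636.

DWL = €1216.56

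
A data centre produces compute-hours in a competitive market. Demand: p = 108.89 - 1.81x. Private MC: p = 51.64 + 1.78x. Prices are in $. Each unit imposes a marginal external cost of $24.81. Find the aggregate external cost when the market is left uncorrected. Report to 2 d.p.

$395.65

Market equilibrium (private): 51.64 + 1.78x = 108.89 - 1.81x → x_m = 15.9471.
Total external cost = MEC × x_m = 24.81 × 15.9471 = 395.6476.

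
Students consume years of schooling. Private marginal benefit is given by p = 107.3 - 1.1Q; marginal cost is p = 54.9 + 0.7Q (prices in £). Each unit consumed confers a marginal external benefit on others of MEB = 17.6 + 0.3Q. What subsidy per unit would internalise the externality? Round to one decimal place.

Social marginal benefit = demand + MEB = 124.9 - 0.8Q.
Set SMB = MC: 124.9 - 0.8Q = 54.9 + 0.7Q → Q* = 46.6667.
The Pigouvian subsidy equals MEB at Q*: 17.6 + 0.3×46.6667 = 31.6000.

subsidy = £31.6 per unit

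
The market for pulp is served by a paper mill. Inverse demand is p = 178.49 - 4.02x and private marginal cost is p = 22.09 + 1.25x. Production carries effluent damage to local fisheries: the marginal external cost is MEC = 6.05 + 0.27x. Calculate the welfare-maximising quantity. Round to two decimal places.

x* = 27.14

Social marginal cost = private MC + MEC = 28.14 + 1.52x.
Set SMC = demand: 28.14 + 1.52x = 178.49 - 4.02x → x* = 27.1390.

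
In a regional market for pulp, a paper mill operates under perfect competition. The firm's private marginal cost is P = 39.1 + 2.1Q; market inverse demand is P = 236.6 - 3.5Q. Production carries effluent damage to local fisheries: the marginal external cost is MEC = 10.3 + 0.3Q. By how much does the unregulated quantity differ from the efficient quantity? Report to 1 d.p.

3.5 units

Market equilibrium (private): 39.1 + 2.1Q = 236.6 - 3.5Q → Q_m = 35.2679.
Social marginal cost = private MC + MEC = 49.4 + 2.4Q.
Set SMC = demand: 49.4 + 2.4Q = 236.6 - 3.5Q → Q* = 31.7288.
Gap = |35.2679 − 31.7288| = 3.5391.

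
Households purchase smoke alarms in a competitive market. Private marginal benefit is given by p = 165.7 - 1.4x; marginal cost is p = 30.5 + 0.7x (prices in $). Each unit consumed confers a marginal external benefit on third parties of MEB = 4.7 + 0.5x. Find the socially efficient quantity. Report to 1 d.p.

Social marginal benefit = demand + MEB = 170.4 - 0.9x.
Set SMB = MC: 170.4 - 0.9x = 30.5 + 0.7x → x* = 87.4375.

x* = 87.4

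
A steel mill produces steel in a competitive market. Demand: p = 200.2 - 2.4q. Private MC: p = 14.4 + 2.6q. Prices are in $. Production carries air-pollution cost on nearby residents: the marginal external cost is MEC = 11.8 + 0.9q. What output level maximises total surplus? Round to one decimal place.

q* = 29.5

Social marginal cost = private MC + MEC = 26.2 + 3.5q.
Set SMC = demand: 26.2 + 3.5q = 200.2 - 2.4q → q* = 29.4915.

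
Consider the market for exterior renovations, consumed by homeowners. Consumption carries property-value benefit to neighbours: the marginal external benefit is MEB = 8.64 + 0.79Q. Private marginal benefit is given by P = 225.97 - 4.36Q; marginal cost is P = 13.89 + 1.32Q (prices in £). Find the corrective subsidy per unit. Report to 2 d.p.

Social marginal benefit = demand + MEB = 234.61 - 3.57Q.
Set SMB = MC: 234.61 - 3.57Q = 13.89 + 1.32Q → Q* = 45.1370.
The Pigouvian subsidy equals MEB at Q*: 8.64 + 0.79×45.1370 = 44.2982.

subsidy = £44.30 per unit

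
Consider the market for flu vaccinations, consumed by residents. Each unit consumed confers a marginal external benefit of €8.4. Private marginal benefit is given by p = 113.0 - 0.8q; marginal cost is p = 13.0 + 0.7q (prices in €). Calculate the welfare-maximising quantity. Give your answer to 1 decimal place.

q* = 72.3

Social marginal benefit = demand + MEB = 121.4 - 0.8q.
Set SMB = MC: 121.4 - 0.8q = 13.0 + 0.7q → q* = 72.2667.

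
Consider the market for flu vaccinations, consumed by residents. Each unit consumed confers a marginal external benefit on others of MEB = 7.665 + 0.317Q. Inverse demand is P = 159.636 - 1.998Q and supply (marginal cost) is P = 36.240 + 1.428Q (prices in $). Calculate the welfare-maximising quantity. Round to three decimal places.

Social marginal benefit = demand + MEB = 167.301 - 1.681Q.
Set SMB = MC: 167.301 - 1.681Q = 36.240 + 1.428Q → Q* = 42.1554.

Q* = 42.155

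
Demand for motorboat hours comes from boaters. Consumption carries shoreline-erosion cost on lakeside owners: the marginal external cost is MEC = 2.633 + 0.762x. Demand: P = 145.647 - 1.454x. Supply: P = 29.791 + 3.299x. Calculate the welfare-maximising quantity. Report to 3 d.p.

Social marginal benefit = demand − MEC = 143.014 - 2.216x.
Set SMB = MC: 143.014 - 2.216x = 29.791 + 3.299x → x* = 20.5300.

x* = 20.530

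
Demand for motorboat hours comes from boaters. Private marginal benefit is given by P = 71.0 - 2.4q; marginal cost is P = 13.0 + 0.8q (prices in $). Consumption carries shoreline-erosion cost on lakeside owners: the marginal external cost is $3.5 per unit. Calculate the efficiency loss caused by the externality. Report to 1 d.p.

Market equilibrium (private): 13.0 + 0.8q = 71.0 - 2.4q → q_m = 18.1250.
Social marginal benefit = demand − MEC = 67.5 - 2.4q.
Set SMB = MC: 67.5 - 2.4q = 13.0 + 0.8q → q* = 17.0313.
Height of the DWL triangle at q_m is MC(q_m) − SMB(q_m) = MEC(q_m) = 3.5000.
DWL = ½ × 1.0937 × 3.5000 = 1.9140.

DWL = $1.9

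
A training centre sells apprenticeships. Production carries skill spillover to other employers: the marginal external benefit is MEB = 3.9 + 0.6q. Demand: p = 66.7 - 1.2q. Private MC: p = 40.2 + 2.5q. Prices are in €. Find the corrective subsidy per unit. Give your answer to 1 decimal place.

subsidy = €9.8 per unit

Social marginal cost = private MC − MEB = 36.3 + 1.9q.
Set SMC = demand: 36.3 + 1.9q = 66.7 - 1.2q → q* = 9.8065.
The Pigouvian subsidy equals MEB at q*: 3.9 + 0.6×9.8065 = 9.7839.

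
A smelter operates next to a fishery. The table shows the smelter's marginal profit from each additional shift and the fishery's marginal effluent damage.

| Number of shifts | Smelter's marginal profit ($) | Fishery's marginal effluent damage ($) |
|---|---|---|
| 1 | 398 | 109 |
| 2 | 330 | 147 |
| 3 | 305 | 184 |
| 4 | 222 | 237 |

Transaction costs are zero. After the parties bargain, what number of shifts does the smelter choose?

3

Bargaining reaches the level where marginal profit last exceeds marginal effluent damage.
That holds through level 3 (305 ≥ 184) but not at 4 (222 < 237).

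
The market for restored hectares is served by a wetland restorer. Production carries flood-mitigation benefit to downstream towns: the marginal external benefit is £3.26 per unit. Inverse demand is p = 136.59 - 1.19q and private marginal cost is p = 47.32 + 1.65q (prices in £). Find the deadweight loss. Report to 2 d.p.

DWL = £1.87

Market equilibrium (private): 47.32 + 1.65q = 136.59 - 1.19q → q_m = 31.4331.
Social marginal cost = private MC − MEB = 44.06 + 1.65q.
Set SMC = demand: 44.06 + 1.65q = 136.59 - 1.19q → q* = 32.5810.
The welfare-loss triangle has base |q_m − q*| and height MEB(q_m) (the vertical gap between SMC and demand is zero at q* and MEB at q_m).
DWL = ½ × 1.1479 × 3.2600 = 1.8711.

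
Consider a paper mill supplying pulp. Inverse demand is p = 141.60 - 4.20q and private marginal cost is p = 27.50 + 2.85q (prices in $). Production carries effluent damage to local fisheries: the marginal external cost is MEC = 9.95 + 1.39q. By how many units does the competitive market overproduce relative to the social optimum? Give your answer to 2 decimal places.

Market equilibrium (private): 27.50 + 2.85q = 141.60 - 4.20q → q_m = 16.1844.
Social marginal cost = private MC + MEC = 37.45 + 4.24q.
Set SMC = demand: 37.45 + 4.24q = 141.60 - 4.20q → q* = 12.3400.
Gap = |16.1844 − 12.3400| = 3.8444.

3.84 units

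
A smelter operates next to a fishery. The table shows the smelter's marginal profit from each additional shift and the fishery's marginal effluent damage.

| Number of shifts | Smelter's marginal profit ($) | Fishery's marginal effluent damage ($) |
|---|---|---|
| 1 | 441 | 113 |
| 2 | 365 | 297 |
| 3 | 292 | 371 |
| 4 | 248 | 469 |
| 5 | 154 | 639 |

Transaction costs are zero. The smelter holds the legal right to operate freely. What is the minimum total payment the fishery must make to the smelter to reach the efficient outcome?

$694

Left alone the smelter would choose level 5 (marginal profit stays positive).
Efficient level: k* = 2 (marginal profit ≥ marginal effluent damage through 2).
The fishery must at least cover the smelter's forgone profit from cutting 5→2: 292 + 248 + 154 = 694.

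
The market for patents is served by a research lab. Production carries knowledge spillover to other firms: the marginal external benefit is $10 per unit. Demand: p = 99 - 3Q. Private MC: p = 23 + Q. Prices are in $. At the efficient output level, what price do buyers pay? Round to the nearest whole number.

Social marginal cost = private MC − MEB = 13 + Q.
Set SMC = demand: 13 + Q = 99 - 3Q → Q* = 21.5000.
Consumer price on the demand curve at Q*: 99 − 3×21.5000 = 34.5000.

P = $35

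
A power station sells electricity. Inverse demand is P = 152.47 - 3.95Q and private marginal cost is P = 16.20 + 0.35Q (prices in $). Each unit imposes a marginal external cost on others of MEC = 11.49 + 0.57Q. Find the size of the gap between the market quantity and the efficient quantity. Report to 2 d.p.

6.07 units

Market equilibrium (private): 16.20 + 0.35Q = 152.47 - 3.95Q → Q_m = 31.6907.
Social marginal cost = private MC + MEC = 27.69 + 0.92Q.
Set SMC = demand: 27.69 + 0.92Q = 152.47 - 3.95Q → Q* = 25.6222.
Gap = |31.6907 − 25.6222| = 6.0685.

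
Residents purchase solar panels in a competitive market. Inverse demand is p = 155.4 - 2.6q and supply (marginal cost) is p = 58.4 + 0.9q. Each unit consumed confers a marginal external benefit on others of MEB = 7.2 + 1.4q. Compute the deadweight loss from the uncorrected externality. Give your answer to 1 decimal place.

Market equilibrium (private): 58.4 + 0.9q = 155.4 - 2.6q → q_m = 27.7143.
Social marginal benefit = demand + MEB = 162.6 - 1.2q.
Set SMB = MC: 162.6 - 1.2q = 58.4 + 0.9q → q* = 49.6190.
Height of the DWL triangle at q_m is SMB(q_m) − MC(q_m) = MEB(q_m) = 46.0000.
DWL = ½ × 21.9047 × 46.0000 = 503.8081.

DWL = 503.8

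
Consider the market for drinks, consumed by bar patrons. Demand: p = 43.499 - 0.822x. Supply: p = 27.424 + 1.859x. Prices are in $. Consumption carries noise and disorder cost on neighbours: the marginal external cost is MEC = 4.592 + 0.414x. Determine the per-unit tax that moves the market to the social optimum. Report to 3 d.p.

tax = $6.128 per unit

Social marginal benefit = demand − MEC = 38.907 - 1.236x.
Set SMB = MC: 38.907 - 1.236x = 27.424 + 1.859x → x* = 3.7102.
The Pigouvian tax equals MEC at x*: 4.592 + 0.414×3.7102 = 6.1280.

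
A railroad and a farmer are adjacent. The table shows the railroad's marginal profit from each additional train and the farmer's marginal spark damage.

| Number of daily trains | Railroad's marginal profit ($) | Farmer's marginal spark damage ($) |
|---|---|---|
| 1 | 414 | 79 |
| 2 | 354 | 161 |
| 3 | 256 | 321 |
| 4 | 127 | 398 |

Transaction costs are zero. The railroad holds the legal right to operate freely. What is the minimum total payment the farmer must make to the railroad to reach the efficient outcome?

Left alone the railroad would choose level 4 (marginal profit stays positive).
Efficient level: k* = 2 (marginal profit ≥ marginal spark damage through 2).
The farmer must at least cover the railroad's forgone profit from cutting 4→2: 256 + 127 = 383.

$383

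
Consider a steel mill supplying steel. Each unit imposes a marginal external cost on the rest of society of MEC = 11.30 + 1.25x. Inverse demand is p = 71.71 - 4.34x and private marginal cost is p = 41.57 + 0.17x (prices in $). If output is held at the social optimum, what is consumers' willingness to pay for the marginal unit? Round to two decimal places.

P = $57.51

Social marginal cost = private MC + MEC = 52.87 + 1.42x.
Set SMC = demand: 52.87 + 1.42x = 71.71 - 4.34x → x* = 3.2708.
Consumer price on the demand curve at x*: 71.71 − 4.34×3.2708 = 57.5147.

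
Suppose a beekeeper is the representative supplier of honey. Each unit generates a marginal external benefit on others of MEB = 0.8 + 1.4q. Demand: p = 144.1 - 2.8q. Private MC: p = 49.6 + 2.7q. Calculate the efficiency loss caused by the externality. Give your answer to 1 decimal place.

Market equilibrium (private): 49.6 + 2.7q = 144.1 - 2.8q → q_m = 17.1818.
Social marginal cost = private MC − MEB = 48.8 + 1.3q.
Set SMC = demand: 48.8 + 1.3q = 144.1 - 2.8q → q* = 23.2439.
Between q* and q_m the wedge demand − SMC runs linearly from 0 to MEB(q_m), so the loss is a triangle.
DWL = ½ × 6.0621 × 24.8545 = 75.3352.

DWL = 75.3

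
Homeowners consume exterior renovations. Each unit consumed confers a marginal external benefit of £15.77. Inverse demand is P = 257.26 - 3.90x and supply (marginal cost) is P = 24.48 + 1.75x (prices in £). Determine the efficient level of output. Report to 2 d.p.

Social marginal benefit = demand + MEB = 273.03 - 3.90x.
Set SMB = MC: 273.03 - 3.90x = 24.48 + 1.75x → x* = 43.9912.

x* = 43.99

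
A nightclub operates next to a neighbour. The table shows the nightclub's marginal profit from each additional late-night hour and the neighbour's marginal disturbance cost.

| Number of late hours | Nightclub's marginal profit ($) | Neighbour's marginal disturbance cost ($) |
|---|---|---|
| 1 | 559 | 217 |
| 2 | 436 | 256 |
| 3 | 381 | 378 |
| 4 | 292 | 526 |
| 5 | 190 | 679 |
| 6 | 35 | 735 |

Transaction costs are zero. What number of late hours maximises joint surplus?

Bargaining reaches the level where marginal profit last exceeds marginal disturbance cost.
That holds through level 3 (381 ≥ 378) but not at 4 (292 < 526).

3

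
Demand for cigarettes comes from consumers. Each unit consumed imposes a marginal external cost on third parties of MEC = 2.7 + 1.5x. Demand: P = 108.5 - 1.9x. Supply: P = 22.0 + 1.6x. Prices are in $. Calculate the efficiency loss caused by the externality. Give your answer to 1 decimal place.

Market equilibrium (private): 22.0 + 1.6x = 108.5 - 1.9x → x_m = 24.7143.
Social marginal benefit = demand − MEC = 105.8 - 3.4x.
Set SMB = MC: 105.8 - 3.4x = 22.0 + 1.6x → x* = 16.7600.
The loss is the area between SMB and MC from x* to x_m; with linear curves that's a triangle of height MEC(x_m).
DWL = ½ × 7.9543 × 39.7714 = 158.1768.

DWL = $158.2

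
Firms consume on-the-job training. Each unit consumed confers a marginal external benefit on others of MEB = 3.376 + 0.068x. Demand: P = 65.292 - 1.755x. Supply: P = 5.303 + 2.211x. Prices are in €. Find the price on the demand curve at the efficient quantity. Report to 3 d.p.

Social marginal benefit = demand + MEB = 68.668 - 1.687x.
Set SMB = MC: 68.668 - 1.687x = 5.303 + 2.211x → x* = 16.2558.
Consumer price on the demand curve at x*: 65.292 − 1.755×16.2558 = 36.7631.

P = €36.763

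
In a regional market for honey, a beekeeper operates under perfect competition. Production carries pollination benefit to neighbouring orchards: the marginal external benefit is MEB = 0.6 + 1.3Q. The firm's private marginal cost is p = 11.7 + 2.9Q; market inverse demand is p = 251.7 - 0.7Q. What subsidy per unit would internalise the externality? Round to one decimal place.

subsidy = 136.6 per unit

Social marginal cost = private MC − MEB = 11.1 + 1.6Q.
Set SMC = demand: 11.1 + 1.6Q = 251.7 - 0.7Q → Q* = 104.6087.
The Pigouvian subsidy equals MEB at Q*: 0.6 + 1.3×104.6087 = 136.5913.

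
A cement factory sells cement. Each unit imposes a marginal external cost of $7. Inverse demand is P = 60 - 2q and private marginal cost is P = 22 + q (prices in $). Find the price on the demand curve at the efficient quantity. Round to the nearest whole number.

P = $39

Social marginal cost = private MC + MEC = 29 + q.
Set SMC = demand: 29 + q = 60 - 2q → q* = 10.3333.
Consumer price on the demand curve at q*: 60 − 2×10.3333 = 39.3334.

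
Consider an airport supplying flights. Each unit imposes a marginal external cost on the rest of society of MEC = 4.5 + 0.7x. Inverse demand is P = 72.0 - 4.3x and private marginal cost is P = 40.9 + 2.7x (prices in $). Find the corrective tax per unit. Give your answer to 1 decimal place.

Social marginal cost = private MC + MEC = 45.4 + 3.4x.
Set SMC = demand: 45.4 + 3.4x = 72.0 - 4.3x → x* = 3.4545.
The Pigouvian tax equals MEC at x*: 4.5 + 0.7×3.4545 = 6.9182.

tax = $6.9 per unit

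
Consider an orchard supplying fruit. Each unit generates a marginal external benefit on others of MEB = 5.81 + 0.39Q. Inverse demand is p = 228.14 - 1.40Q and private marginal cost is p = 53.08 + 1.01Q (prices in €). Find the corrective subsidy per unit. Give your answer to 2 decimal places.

subsidy = €40.73 per unit

Social marginal cost = private MC − MEB = 47.27 + 0.62Q.
Set SMC = demand: 47.27 + 0.62Q = 228.14 - 1.40Q → Q* = 89.5396.
The Pigouvian subsidy equals MEB at Q*: 5.81 + 0.39×89.5396 = 40.7304.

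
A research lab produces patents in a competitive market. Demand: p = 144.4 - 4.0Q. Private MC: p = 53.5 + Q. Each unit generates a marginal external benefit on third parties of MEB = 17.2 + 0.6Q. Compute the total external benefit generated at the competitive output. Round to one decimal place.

411.8

Market equilibrium (private): 53.5 + Q = 144.4 - 4.0Q → Q_m = 18.1800.
Total external benefit = ∫₀^{Q_m} (17.2 + 0.6Q) dQ = 17.2×18.1800 + ½×0.6×18.1800² = 411.8497.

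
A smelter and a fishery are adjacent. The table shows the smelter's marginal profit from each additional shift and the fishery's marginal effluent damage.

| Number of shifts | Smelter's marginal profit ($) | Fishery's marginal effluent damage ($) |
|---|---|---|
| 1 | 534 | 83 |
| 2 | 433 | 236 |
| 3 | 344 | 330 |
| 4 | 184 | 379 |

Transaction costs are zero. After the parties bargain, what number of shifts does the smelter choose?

3

Bargaining reaches the level where marginal profit last exceeds marginal effluent damage.
That holds through level 3 (344 ≥ 330) but not at 4 (184 < 379).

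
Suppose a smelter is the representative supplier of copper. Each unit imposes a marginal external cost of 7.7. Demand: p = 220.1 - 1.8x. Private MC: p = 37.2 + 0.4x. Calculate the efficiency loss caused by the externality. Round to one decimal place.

Market equilibrium (private): 37.2 + 0.4x = 220.1 - 1.8x → x_m = 83.1364.
Social marginal cost = private MC + MEC = 44.9 + 0.4x.
Set SMC = demand: 44.9 + 0.4x = 220.1 - 1.8x → x* = 79.6364.
The welfare-loss triangle has base |x_m − x*| and height MEC(x_m) (the vertical gap between SMC and demand is zero at x* and MEC at x_m).
DWL = ½ × 3.5000 × 7.7000 = 13.4750.

DWL = 13.5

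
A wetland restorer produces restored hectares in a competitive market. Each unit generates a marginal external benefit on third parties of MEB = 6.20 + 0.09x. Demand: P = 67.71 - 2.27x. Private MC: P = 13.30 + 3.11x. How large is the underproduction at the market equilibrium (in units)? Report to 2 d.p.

Market equilibrium (private): 13.30 + 3.11x = 67.71 - 2.27x → x_m = 10.1134.
Social marginal cost = private MC − MEB = 7.10 + 3.02x.
Set SMC = demand: 7.10 + 3.02x = 67.71 - 2.27x → x* = 11.4575.
Gap = |10.1134 − 11.4575| = 1.3441.

1.34 units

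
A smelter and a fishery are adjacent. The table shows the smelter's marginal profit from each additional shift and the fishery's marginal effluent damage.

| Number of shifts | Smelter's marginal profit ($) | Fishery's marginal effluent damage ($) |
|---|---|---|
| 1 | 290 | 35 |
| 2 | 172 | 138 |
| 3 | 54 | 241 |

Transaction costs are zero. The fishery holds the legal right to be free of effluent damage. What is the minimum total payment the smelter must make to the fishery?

Efficient level: marginal profit ≥ marginal effluent damage through level 2, so k* = 2.
With the fishery holding the right, the smelter must at least compensate total damage at k*: 35 + 138 = 173.

$173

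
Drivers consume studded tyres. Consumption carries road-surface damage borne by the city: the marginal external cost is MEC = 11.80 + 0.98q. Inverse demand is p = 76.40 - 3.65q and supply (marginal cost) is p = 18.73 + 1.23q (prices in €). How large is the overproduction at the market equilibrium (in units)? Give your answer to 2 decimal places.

Market equilibrium (private): 18.73 + 1.23q = 76.40 - 3.65q → q_m = 11.8176.
Social marginal benefit = demand − MEC = 64.60 - 4.63q.
Set SMB = MC: 64.60 - 4.63q = 18.73 + 1.23q → q* = 7.8276.
Gap = |11.8176 − 7.8276| = 3.9900.

3.99 units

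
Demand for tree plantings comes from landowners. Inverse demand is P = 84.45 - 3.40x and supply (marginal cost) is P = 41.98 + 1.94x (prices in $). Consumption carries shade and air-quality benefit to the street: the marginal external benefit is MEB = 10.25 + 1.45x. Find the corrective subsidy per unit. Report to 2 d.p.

Social marginal benefit = demand + MEB = 94.70 - 1.95x.
Set SMB = MC: 94.70 - 1.95x = 41.98 + 1.94x → x* = 13.5527.
The Pigouvian subsidy equals MEB at x*: 10.25 + 1.45×13.5527 = 29.9014.

subsidy = $29.90 per unit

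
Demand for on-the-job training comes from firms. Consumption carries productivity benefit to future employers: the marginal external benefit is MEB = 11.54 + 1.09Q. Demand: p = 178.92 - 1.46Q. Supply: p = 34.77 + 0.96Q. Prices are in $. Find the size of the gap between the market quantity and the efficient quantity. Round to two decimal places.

Market equilibrium (private): 34.77 + 0.96Q = 178.92 - 1.46Q → Q_m = 59.5661.
Social marginal benefit = demand + MEB = 190.46 - 0.37Q.
Set SMB = MC: 190.46 - 0.37Q = 34.77 + 0.96Q → Q* = 117.0602.
Gap = |59.5661 − 117.0602| = 57.4941.

57.49 units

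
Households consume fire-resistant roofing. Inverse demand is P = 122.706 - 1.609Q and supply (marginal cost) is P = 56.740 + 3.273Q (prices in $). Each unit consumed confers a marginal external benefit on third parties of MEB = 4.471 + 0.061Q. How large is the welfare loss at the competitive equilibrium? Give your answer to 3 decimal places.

Market equilibrium (private): 56.740 + 3.273Q = 122.706 - 1.609Q → Q_m = 13.5121.
Social marginal benefit = demand + MEB = 127.177 - 1.548Q.
Set SMB = MC: 127.177 - 1.548Q = 56.740 + 3.273Q → Q* = 14.6105.
Height of the DWL triangle at Q_m is SMB(Q_m) − MC(Q_m) = MEB(Q_m) = 5.2952.
DWL = ½ × 1.0984 × 5.2952 = 2.9081.

DWL = $2.908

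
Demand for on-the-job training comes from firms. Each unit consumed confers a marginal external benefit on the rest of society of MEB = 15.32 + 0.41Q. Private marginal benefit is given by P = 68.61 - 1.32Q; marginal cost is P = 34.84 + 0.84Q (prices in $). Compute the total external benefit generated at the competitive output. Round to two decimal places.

$289.63

Market equilibrium (private): 34.84 + 0.84Q = 68.61 - 1.32Q → Q_m = 15.6343.
Total external benefit = ∫₀^{Q_m} (15.32 + 0.41Q) dQ = 15.32×15.6343 + ½×0.41×15.6343² = 289.6259.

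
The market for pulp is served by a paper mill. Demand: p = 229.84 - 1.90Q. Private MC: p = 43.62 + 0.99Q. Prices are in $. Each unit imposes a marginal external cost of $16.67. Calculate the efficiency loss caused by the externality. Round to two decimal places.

Market equilibrium (private): 43.62 + 0.99Q = 229.84 - 1.90Q → Q_m = 64.4360.
Social marginal cost = private MC + MEC = 60.29 + 0.99Q.
Set SMC = demand: 60.29 + 0.99Q = 229.84 - 1.90Q → Q* = 58.6678.
Height of the DWL triangle at Q_m is SMC(Q_m) − demand(Q_m) = MEC(Q_m) = 16.6700.
DWL = ½ × 5.7682 × 16.6700 = 48.0779.

DWL = $48.08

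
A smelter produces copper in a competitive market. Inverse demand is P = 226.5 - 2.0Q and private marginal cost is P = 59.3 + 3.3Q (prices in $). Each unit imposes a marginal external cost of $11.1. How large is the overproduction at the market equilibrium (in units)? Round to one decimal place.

2.1 units

Market equilibrium (private): 59.3 + 3.3Q = 226.5 - 2.0Q → Q_m = 31.5472.
Social marginal cost = private MC + MEC = 70.4 + 3.3Q.
Set SMC = demand: 70.4 + 3.3Q = 226.5 - 2.0Q → Q* = 29.4528.
Gap = |31.5472 − 29.4528| = 2.0944.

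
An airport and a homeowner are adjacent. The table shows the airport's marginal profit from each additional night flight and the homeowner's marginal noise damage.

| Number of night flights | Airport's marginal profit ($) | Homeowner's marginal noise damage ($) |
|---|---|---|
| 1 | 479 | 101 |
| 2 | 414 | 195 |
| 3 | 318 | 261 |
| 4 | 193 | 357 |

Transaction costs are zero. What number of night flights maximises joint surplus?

Bargaining reaches the level where marginal profit last exceeds marginal noise damage.
That holds through level 3 (318 ≥ 261) but not at 4 (193 < 357).

3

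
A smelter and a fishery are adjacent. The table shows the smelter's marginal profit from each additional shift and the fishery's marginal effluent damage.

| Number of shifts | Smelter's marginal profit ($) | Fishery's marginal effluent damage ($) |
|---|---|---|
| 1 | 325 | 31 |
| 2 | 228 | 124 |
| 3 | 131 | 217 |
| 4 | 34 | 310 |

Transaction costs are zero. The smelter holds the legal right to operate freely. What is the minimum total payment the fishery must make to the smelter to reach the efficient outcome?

Left alone the smelter would choose level 4 (marginal profit stays positive).
Efficient level: k* = 2 (marginal profit ≥ marginal effluent damage through 2).
The fishery must at least cover the smelter's forgone profit from cutting 4→2: 131 + 34 = 165.

$165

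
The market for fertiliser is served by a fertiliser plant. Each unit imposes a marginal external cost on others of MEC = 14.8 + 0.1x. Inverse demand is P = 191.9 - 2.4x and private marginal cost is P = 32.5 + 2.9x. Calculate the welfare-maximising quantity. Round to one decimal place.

x* = 26.8

Social marginal cost = private MC + MEC = 47.3 + 3.0x.
Set SMC = demand: 47.3 + 3.0x = 191.9 - 2.4x → x* = 26.7778.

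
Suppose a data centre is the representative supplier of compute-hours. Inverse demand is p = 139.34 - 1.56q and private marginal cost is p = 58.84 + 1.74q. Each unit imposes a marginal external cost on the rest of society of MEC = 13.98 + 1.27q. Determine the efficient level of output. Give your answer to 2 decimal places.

q* = 14.56

Social marginal cost = private MC + MEC = 72.82 + 3.01q.
Set SMC = demand: 72.82 + 3.01q = 139.34 - 1.56q → q* = 14.5558.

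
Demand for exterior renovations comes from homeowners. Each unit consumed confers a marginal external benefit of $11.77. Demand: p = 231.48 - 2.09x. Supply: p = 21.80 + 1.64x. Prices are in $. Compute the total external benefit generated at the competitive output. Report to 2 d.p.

Market equilibrium (private): 21.80 + 1.64x = 231.48 - 2.09x → x_m = 56.2145.
Total external benefit = MEB × x_m = 11.77 × 56.2145 = 661.6447.

$661.64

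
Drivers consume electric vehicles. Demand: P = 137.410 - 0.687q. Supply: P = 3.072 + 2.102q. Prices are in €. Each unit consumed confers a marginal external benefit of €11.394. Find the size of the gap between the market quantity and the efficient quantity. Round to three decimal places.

Market equilibrium (private): 3.072 + 2.102q = 137.410 - 0.687q → q_m = 48.1671.
Social marginal benefit = demand + MEB = 148.804 - 0.687q.
Set SMB = MC: 148.804 - 0.687q = 3.072 + 2.102q → q* = 52.2524.
Gap = |48.1671 − 52.2524| = 4.0853.

4.085 units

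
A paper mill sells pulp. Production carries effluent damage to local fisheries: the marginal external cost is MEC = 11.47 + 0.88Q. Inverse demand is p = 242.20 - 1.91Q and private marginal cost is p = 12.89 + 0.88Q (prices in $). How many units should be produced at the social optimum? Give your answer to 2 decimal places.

Social marginal cost = private MC + MEC = 24.36 + 1.76Q.
Set SMC = demand: 24.36 + 1.76Q = 242.20 - 1.91Q → Q* = 59.3569.

Q* = 59.36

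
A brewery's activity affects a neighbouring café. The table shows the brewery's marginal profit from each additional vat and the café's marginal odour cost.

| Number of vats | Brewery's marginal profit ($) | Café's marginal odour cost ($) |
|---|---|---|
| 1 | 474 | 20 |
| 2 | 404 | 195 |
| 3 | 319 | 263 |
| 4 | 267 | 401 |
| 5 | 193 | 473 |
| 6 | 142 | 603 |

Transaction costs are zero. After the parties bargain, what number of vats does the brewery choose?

Bargaining reaches the level where marginal profit last exceeds marginal odour cost.
That holds through level 3 (319 ≥ 263) but not at 4 (267 < 401).

3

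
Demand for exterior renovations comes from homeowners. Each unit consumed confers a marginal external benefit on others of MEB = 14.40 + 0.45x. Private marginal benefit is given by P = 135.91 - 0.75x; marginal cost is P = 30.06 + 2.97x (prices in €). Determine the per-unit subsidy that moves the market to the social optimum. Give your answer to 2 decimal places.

subsidy = €30.95 per unit

Social marginal benefit = demand + MEB = 150.31 - 0.30x.
Set SMB = MC: 150.31 - 0.30x = 30.06 + 2.97x → x* = 36.7737.
The Pigouvian subsidy equals MEB at x*: 14.40 + 0.45×36.7737 = 30.9482.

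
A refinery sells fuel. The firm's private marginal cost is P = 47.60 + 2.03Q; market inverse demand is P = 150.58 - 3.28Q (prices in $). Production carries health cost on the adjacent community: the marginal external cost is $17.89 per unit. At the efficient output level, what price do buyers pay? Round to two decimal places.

P = $98.02

Social marginal cost = private MC + MEC = 65.49 + 2.03Q.
Set SMC = demand: 65.49 + 2.03Q = 150.58 - 3.28Q → Q* = 16.0245.
Consumer price on the demand curve at Q*: 150.58 − 3.28×16.0245 = 98.0196.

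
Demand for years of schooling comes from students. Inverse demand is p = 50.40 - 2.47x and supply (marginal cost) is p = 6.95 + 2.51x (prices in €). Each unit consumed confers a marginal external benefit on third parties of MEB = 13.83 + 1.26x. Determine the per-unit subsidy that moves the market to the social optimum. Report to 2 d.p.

subsidy = €33.23 per unit

Social marginal benefit = demand + MEB = 64.23 - 1.21x.
Set SMB = MC: 64.23 - 1.21x = 6.95 + 2.51x → x* = 15.3978.
The Pigouvian subsidy equals MEB at x*: 13.83 + 1.26×15.3978 = 33.2312.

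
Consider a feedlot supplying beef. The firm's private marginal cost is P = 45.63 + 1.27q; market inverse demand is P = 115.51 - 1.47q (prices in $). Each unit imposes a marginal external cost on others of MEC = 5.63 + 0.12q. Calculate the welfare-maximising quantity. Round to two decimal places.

q* = 22.47

Social marginal cost = private MC + MEC = 51.26 + 1.39q.
Set SMC = demand: 51.26 + 1.39q = 115.51 - 1.47q → q* = 22.4650.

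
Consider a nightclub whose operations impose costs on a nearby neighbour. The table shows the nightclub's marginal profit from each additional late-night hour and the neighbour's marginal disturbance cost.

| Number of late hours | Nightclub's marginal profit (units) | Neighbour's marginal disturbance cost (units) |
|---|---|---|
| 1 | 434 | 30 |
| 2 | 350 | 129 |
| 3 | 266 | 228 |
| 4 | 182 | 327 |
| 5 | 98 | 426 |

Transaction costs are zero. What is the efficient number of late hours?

3

Bargaining reaches the level where marginal profit last exceeds marginal disturbance cost.
That holds through level 3 (266 ≥ 228) but not at 4 (182 < 327).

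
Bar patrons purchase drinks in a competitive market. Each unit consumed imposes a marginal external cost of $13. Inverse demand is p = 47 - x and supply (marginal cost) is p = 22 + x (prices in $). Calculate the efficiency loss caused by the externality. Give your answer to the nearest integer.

DWL = $42

Market equilibrium (private): 22 + x = 47 - x → x_m = 12.5000.
Social marginal benefit = demand − MEC = 34 - x.
Set SMB = MC: 34 - x = 22 + x → x* = 6.0000.
Between x* and x_m the wedge MC − SMB runs linearly from 0 to MEC(x_m), so the loss is a triangle.
DWL = ½ × 6.5000 × 13.0000 = 42.2500.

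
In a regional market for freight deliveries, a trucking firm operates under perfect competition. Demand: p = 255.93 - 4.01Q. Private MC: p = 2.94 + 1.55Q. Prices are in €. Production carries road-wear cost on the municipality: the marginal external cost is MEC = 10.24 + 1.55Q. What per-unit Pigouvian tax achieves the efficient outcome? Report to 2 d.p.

Social marginal cost = private MC + MEC = 13.18 + 3.10Q.
Set SMC = demand: 13.18 + 3.10Q = 255.93 - 4.01Q → Q* = 34.1421.
The Pigouvian tax equals MEC at Q*: 10.24 + 1.55×34.1421 = 63.1603.

tax = €63.16 per unit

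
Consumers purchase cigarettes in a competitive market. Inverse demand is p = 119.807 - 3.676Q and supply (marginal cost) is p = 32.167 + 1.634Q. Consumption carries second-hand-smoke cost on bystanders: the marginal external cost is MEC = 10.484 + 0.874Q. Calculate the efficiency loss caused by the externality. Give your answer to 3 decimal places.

Market equilibrium (private): 32.167 + 1.634Q = 119.807 - 3.676Q → Q_m = 16.5047.
Social marginal benefit = demand − MEC = 109.323 - 4.550Q.
Set SMB = MC: 109.323 - 4.550Q = 32.167 + 1.634Q → Q* = 12.4767.
The loss is the area between SMB and MC from Q* to Q_m; with linear curves that's a triangle of height MEC(Q_m).
DWL = ½ × 4.0280 × 24.9091 = 50.1669.

DWL = 50.167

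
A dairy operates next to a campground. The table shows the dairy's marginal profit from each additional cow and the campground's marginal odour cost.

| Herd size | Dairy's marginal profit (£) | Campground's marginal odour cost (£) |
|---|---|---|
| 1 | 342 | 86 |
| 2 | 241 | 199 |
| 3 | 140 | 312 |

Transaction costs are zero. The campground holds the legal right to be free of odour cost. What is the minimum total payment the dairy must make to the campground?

£285

Efficient level: marginal profit ≥ marginal odour cost through level 2, so k* = 2.
With the campground holding the right, the dairy must at least compensate total damage at k*: 86 + 199 = 285.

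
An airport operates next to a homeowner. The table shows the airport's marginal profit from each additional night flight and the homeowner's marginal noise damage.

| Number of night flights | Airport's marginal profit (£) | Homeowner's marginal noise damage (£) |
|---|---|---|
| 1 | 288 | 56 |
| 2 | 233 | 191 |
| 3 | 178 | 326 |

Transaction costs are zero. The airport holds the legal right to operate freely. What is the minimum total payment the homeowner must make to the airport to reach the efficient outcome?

£178

Left alone the airport would choose level 3 (marginal profit stays positive).
Efficient level: k* = 2 (marginal profit ≥ marginal noise damage through 2).
The homeowner must at least cover the airport's forgone profit from cutting 3→2: 178 = 178.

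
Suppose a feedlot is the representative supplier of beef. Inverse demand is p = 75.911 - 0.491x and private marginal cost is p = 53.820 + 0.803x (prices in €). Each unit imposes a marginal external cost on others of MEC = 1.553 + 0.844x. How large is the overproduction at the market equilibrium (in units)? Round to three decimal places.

Market equilibrium (private): 53.820 + 0.803x = 75.911 - 0.491x → x_m = 17.0719.
Social marginal cost = private MC + MEC = 55.373 + 1.647x.
Set SMC = demand: 55.373 + 1.647x = 75.911 - 0.491x → x* = 9.6062.
Gap = |17.0719 − 9.6062| = 7.4657.

7.466 units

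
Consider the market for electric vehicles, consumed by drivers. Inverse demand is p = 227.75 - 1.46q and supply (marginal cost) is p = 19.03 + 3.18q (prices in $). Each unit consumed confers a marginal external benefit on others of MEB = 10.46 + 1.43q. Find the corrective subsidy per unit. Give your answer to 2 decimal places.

subsidy = $108.10 per unit

Social marginal benefit = demand + MEB = 238.21 - 0.03q.
Set SMB = MC: 238.21 - 0.03q = 19.03 + 3.18q → q* = 68.2804.
The Pigouvian subsidy equals MEB at q*: 10.46 + 1.43×68.2804 = 108.1010.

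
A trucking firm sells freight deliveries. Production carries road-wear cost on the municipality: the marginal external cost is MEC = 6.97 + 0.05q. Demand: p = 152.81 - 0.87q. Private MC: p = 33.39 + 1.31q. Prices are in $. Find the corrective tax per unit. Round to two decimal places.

tax = $9.49 per unit

Social marginal cost = private MC + MEC = 40.36 + 1.36q.
Set SMC = demand: 40.36 + 1.36q = 152.81 - 0.87q → q* = 50.4260.
The Pigouvian tax equals MEC at q*: 6.97 + 0.05×50.4260 = 9.4913.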